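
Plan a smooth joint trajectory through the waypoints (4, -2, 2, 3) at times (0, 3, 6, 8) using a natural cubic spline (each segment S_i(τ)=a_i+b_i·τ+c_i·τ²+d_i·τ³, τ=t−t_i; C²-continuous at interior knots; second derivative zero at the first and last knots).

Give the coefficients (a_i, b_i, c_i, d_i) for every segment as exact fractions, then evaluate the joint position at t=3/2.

  seg 0: a=4 b=-659/222 c=0 d=215/1998
  seg 1: a=-2 b=-7/111 c=215/222 d=-335/1998
  seg 2: a=2 b=271/222 c=-20/37 d=10/111
S(3/2) = -53/592

Δ: Δ0=-2, Δ1=4/3, Δ2=1/2
row 1: diag=12, rhs=20; c'=1/4, d'=5/3
row 2: denom=10−3·1/4=37/4; d'=(-5−3·5/3)/(37/4)=-40/37
back: M2=-40/37
back: M1=5/3−1/4·-40/37=215/111
M: M0=0, M1=215/111, M2=-40/37, M3=0
seg 0: a=4, c=M0/2=0, d=(M1−M0)/(6·3)=215/1998, b=Δ0−h0·(2M0+M1)/6=-659/222
seg 1: a=-2, c=M1/2=215/222, d=(M2−M1)/(6·3)=-335/1998, b=Δ1−h1·(2M1+M2)/6=-7/111
seg 2: a=2, c=M2/2=-20/37, d=(M3−M2)/(6·2)=10/111, b=Δ2−h2·(2M2+M3)/6=271/222
t_q=3/2 → seg 0, τ=3/2; S=4+-659/222·τ+0·τ²+215/1998·τ³=-53/592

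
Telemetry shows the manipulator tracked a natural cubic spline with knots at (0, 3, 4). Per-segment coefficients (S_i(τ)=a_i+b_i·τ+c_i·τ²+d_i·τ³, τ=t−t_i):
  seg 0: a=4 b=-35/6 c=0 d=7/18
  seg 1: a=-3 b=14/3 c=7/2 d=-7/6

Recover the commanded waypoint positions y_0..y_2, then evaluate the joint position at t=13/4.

y_0 = S_0(0) = a_0 = 4
y_1 = S_1(0) = a_1 = -3
y_2 = S_1(1) = 4
t_q=13/4 is in segment 1 (τ=1/4); S_1(τ)=-209/128

y_0=4 y_1=-3 y_2=4
S(13/4) = -209/128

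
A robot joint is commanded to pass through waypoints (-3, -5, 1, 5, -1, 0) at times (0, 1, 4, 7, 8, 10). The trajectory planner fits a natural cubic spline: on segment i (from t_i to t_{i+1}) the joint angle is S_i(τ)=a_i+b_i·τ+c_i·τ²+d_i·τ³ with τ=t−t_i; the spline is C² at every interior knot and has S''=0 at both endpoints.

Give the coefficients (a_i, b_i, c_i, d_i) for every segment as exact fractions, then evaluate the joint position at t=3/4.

  seg 0: a=-3 b=-17987/7314 c=0 d=3359/7314
  seg 1: a=-5 b=-3955/3657 c=3359/2438 d=-7693/65826
  seg 2: a=1 b=29473/7314 c=1192/3657 d=-26873/65826
  seg 3: a=5 b=-18421/3657 c=-8163/2438 d=17447/7314
  seg 4: a=-1 b=-33479/7314 c=4642/1219 d=-2321/3657
S(3/4) = -725657/156032

Δ: Δ0=-2, Δ1=2, Δ2=4/3, Δ3=-6, Δ4=1/2
row 1: diag=8, rhs=24; c'=3/8, d'=3
row 2: denom=12−3·3/8=87/8; d'=(-4−3·3)/(87/8)=-104/87
row 3: denom=8−3·8/29=208/29; d'=(-44−3·-104/87)/(208/29)=-293/52
row 4: denom=6−1·29/208=1219/208; d'=(39−1·-293/52)/(1219/208)=9284/1219
back: M4=9284/1219
back: M3=-293/52−29/208·9284/1219=-8163/1219
back: M2=-104/87−8/29·-8163/1219=2384/3657
back: M1=3−3/8·2384/3657=3359/1219
M: M0=0, M1=3359/1219, M2=2384/3657, M3=-8163/1219, M4=9284/1219, M5=0
seg 0: a=-3, c=M0/2=0, d=(M1−M0)/(6·1)=3359/7314, b=Δ0−h0·(2M0+M1)/6=-17987/7314
seg 1: a=-5, c=M1/2=3359/2438, d=(M2−M1)/(6·3)=-7693/65826, b=Δ1−h1·(2M1+M2)/6=-3955/3657
seg 2: a=1, c=M2/2=1192/3657, d=(M3−M2)/(6·3)=-26873/65826, b=Δ2−h2·(2M2+M3)/6=29473/7314
seg 3: a=5, c=M3/2=-8163/2438, d=(M4−M3)/(6·1)=17447/7314, b=Δ3−h3·(2M3+M4)/6=-18421/3657
seg 4: a=-1, c=M4/2=4642/1219, d=(M5−M4)/(6·2)=-2321/3657, b=Δ4−h4·(2M4+M5)/6=-33479/7314
t_q=3/4 → seg 0, τ=3/4; S=-3+-17987/7314·τ+0·τ²+3359/7314·τ³=-725657/156032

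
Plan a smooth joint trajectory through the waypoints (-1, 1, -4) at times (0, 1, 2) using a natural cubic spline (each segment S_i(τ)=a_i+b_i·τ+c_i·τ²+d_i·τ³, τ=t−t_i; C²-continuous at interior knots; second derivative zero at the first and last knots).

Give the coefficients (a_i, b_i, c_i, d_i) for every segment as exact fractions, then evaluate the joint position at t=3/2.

  seg 0: a=-1 b=15/4 c=0 d=-7/4
  seg 1: a=1 b=-3/2 c=-21/4 d=7/4
S(3/2) = -27/32

Δ: Δ0=2, Δ1=-5
row 1: diag=4, rhs=-42; c'=1/4, d'=-21/2
back: M1=-21/2
M: M0=0, M1=-21/2, M2=0
seg 0: a=-1, c=M0/2=0, d=(M1−M0)/(6·1)=-7/4, b=Δ0−h0·(2M0+M1)/6=15/4
seg 1: a=1, c=M1/2=-21/4, d=(M2−M1)/(6·1)=7/4, b=Δ1−h1·(2M1+M2)/6=-3/2
t_q=3/2 → seg 1, τ=1/2; S=1+-3/2·τ+-21/4·τ²+7/4·τ³=-27/32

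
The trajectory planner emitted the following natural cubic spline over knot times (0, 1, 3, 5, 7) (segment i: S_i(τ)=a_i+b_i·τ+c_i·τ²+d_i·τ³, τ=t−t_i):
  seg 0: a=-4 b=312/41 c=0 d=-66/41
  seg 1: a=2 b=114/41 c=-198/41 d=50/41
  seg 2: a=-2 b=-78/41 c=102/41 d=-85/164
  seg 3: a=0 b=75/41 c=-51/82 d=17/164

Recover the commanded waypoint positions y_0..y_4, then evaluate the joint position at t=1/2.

y_0 = S_0(0) = a_0 = -4
y_1 = S_1(0) = a_1 = 2
y_2 = S_2(0) = a_2 = -2
y_3 = S_3(0) = a_3 = 0
y_4 = S_3(2) = 2
t_q=1/2 is in segment 0 (τ=1/2); S_0(τ)=-65/164

y_0=-4 y_1=2 y_2=-2 y_3=0 y_4=2
S(1/2) = -65/164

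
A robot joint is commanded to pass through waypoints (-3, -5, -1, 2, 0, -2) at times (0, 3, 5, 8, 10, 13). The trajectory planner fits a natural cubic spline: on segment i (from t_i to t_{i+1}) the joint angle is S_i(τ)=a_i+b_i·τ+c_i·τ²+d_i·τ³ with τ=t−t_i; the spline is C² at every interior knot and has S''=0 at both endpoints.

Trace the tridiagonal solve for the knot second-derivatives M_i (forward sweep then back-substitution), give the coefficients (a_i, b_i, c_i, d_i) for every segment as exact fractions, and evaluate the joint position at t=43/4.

  seg 0: a=-3 b=-353/231 c=0 d=199/2079
  seg 1: a=-5 b=244/231 c=199/231 d=-15/77
  seg 2: a=-1 b=500/231 c=-71/231 d=-8/297
  seg 3: a=2 b=-94/231 c=-127/231 d=39/308
  seg 4: a=0 b=-251/231 c=97/462 d=-97/4158
S(43/4) = -995/1408

Δ: Δ0=-2/3, Δ1=2, Δ2=1, Δ3=-1, Δ4=-2/3
row 1: diag=10, rhs=16; c'=1/5, d'=8/5
row 2: denom=10−2·1/5=48/5; d'=(-6−2·8/5)/(48/5)=-23/24
row 3: denom=10−3·5/16=145/16; d'=(-12−3·-23/24)/(145/16)=-146/145
row 4: denom=10−2·32/145=1386/145; d'=(2−2·-146/145)/(1386/145)=97/231
back: M4=97/231
back: M3=-146/145−32/145·97/231=-254/231
back: M2=-23/24−5/16·-254/231=-142/231
back: M1=8/5−1/5·-142/231=398/231
M: M0=0, M1=398/231, M2=-142/231, M3=-254/231, M4=97/231, M5=0
seg 0: a=-3, c=M0/2=0, d=(M1−M0)/(6·3)=199/2079, b=Δ0−h0·(2M0+M1)/6=-353/231
seg 1: a=-5, c=M1/2=199/231, d=(M2−M1)/(6·2)=-15/77, b=Δ1−h1·(2M1+M2)/6=244/231
seg 2: a=-1, c=M2/2=-71/231, d=(M3−M2)/(6·3)=-8/297, b=Δ2−h2·(2M2+M3)/6=500/231
seg 3: a=2, c=M3/2=-127/231, d=(M4−M3)/(6·2)=39/308, b=Δ3−h3·(2M3+M4)/6=-94/231
seg 4: a=0, c=M4/2=97/462, d=(M5−M4)/(6·3)=-97/4158, b=Δ4−h4·(2M4+M5)/6=-251/231
t_q=43/4 → seg 4, τ=3/4; S=0+-251/231·τ+97/462·τ²+-97/4158·τ³=-995/1408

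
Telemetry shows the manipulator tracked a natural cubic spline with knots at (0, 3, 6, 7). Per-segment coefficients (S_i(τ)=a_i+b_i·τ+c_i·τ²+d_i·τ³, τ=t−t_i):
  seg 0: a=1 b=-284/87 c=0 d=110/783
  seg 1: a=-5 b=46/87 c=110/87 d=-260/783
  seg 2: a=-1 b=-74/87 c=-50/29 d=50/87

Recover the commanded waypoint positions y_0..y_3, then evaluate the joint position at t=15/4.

y_0=1 y_1=-5 y_2=-1 y_3=-3
S(15/4) = -1871/464

y_0 = S_0(0) = a_0 = 1
y_1 = S_1(0) = a_1 = -5
y_2 = S_2(0) = a_2 = -1
y_3 = S_2(1) = -3
t_q=15/4 is in segment 1 (τ=3/4); S_1(τ)=-1871/464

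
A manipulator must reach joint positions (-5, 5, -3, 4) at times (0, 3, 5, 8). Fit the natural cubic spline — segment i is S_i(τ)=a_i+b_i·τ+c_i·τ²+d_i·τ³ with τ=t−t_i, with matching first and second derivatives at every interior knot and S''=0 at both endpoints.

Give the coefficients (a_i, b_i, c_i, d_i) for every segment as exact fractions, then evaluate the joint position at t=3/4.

  seg 0: a=-5 b=289/48 c=0 d=-43/144
  seg 1: a=5 b=-49/24 c=-43/16 d=41/48
  seg 2: a=-3 b=-61/24 c=39/16 d=-13/48
S(3/4) = -625/1024

Δ: Δ0=10/3, Δ1=-4, Δ2=7/3
row 1: diag=10, rhs=-44; c'=1/5, d'=-22/5
row 2: denom=10−2·1/5=48/5; d'=(38−2·-22/5)/(48/5)=39/8
back: M2=39/8
back: M1=-22/5−1/5·39/8=-43/8
M: M0=0, M1=-43/8, M2=39/8, M3=0
seg 0: a=-5, c=M0/2=0, d=(M1−M0)/(6·3)=-43/144, b=Δ0−h0·(2M0+M1)/6=289/48
seg 1: a=5, c=M1/2=-43/16, d=(M2−M1)/(6·2)=41/48, b=Δ1−h1·(2M1+M2)/6=-49/24
seg 2: a=-3, c=M2/2=39/16, d=(M3−M2)/(6·3)=-13/48, b=Δ2−h2·(2M2+M3)/6=-61/24
t_q=3/4 → seg 0, τ=3/4; S=-5+289/48·τ+0·τ²+-43/144·τ³=-625/1024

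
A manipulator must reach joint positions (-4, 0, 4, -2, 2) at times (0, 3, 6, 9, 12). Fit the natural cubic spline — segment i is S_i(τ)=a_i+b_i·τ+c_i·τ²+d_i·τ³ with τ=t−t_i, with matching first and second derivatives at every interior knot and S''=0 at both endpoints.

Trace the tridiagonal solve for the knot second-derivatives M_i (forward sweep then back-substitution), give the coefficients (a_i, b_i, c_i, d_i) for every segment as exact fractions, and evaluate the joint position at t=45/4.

Δ: Δ0=4/3, Δ1=4/3, Δ2=-2, Δ3=4/3
row 1: diag=12, rhs=0; c'=1/4, d'=0
row 2: denom=12−3·1/4=45/4; d'=(-20−3·0)/(45/4)=-16/9
row 3: denom=12−3·4/15=56/5; d'=(20−3·-16/9)/(56/5)=95/42
back: M3=95/42
back: M2=-16/9−4/15·95/42=-50/21
back: M1=0−1/4·-50/21=25/42
M: M0=0, M1=25/42, M2=-50/21, M3=95/42, M4=0
seg 0: a=-4, c=M0/2=0, d=(M1−M0)/(6·3)=25/756, b=Δ0−h0·(2M0+M1)/6=29/28
seg 1: a=0, c=M1/2=25/84, d=(M2−M1)/(6·3)=-125/756, b=Δ1−h1·(2M1+M2)/6=27/14
seg 2: a=4, c=M2/2=-25/21, d=(M3−M2)/(6·3)=65/252, b=Δ2−h2·(2M2+M3)/6=-3/4
seg 3: a=-2, c=M3/2=95/84, d=(M4−M3)/(6·3)=-95/756, b=Δ3−h3·(2M3+M4)/6=-13/14
t_q=45/4 → seg 3, τ=9/4; S=-2+-13/14·τ+95/84·τ²+-95/756·τ³=367/1792

  seg 0: a=-4 b=29/28 c=0 d=25/756
  seg 1: a=0 b=27/14 c=25/84 d=-125/756
  seg 2: a=4 b=-3/4 c=-25/21 d=65/252
  seg 3: a=-2 b=-13/14 c=95/84 d=-95/756
S(45/4) = 367/1792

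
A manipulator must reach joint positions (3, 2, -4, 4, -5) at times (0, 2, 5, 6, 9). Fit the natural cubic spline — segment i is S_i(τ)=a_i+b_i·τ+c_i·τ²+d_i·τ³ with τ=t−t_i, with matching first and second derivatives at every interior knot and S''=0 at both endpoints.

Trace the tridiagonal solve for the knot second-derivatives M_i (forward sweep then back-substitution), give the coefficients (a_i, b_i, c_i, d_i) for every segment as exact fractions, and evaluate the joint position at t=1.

Δ: Δ0=-1/2, Δ1=-2, Δ2=8, Δ3=-3
row 1: diag=10, rhs=-9; c'=3/10, d'=-9/10
row 2: denom=8−3·3/10=71/10; d'=(60−3·-9/10)/(71/10)=627/71
row 3: denom=8−1·10/71=558/71; d'=(-66−1·627/71)/(558/71)=-1771/186
back: M3=-1771/186
back: M2=627/71−10/71·-1771/186=946/93
back: M1=-9/10−3/10·946/93=-245/62
M: M0=0, M1=-245/62, M2=946/93, M3=-1771/186, M4=0
seg 0: a=3, c=M0/2=0, d=(M1−M0)/(6·2)=-245/744, b=Δ0−h0·(2M0+M1)/6=76/93
seg 1: a=2, c=M1/2=-245/124, d=(M2−M1)/(6·3)=2627/3348, b=Δ1−h1·(2M1+M2)/6=-583/186
seg 2: a=-4, c=M2/2=473/93, d=(M3−M2)/(6·1)=-407/124, b=Δ2−h2·(2M2+M3)/6=2305/372
seg 3: a=4, c=M3/2=-1771/372, d=(M4−M3)/(6·3)=1771/3348, b=Δ3−h3·(2M3+M4)/6=1213/186
t_q=1 → seg 0, τ=1; S=3+76/93·τ+0·τ²+-245/744·τ³=865/248

  seg 0: a=3 b=76/93 c=0 d=-245/744
  seg 1: a=2 b=-583/186 c=-245/124 d=2627/3348
  seg 2: a=-4 b=2305/372 c=473/93 d=-407/124
  seg 3: a=4 b=1213/186 c=-1771/372 d=1771/3348
S(1) = 865/248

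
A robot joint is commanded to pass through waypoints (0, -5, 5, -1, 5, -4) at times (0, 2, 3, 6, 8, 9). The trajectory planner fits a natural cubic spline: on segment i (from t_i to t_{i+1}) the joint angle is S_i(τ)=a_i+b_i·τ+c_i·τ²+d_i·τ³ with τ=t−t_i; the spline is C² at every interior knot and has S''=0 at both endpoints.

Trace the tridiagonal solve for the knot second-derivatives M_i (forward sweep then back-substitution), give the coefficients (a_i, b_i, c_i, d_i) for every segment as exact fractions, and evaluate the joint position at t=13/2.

  seg 0: a=0 b=-4322/577 c=0 d=5759/4616
  seg 1: a=-5 b=8633/1154 c=17277/2308 d=-11463/2308
  seg 2: a=5 b=17431/2308 c=-4278/577 d=9763/6924
  seg 3: a=-1 b=1313/1154 c=12177/2308 d=-2507/1154
  seg 4: a=5 b=-4417/1154 c=-17907/2308 d=5969/2308
S(13/2) = 2845/4616

Δ: Δ0=-5/2, Δ1=10, Δ2=-2, Δ3=3, Δ4=-9
row 1: diag=6, rhs=75; c'=1/6, d'=25/2
row 2: denom=8−1·1/6=47/6; d'=(-72−1·25/2)/(47/6)=-507/47
row 3: denom=10−3·18/47=416/47; d'=(30−3·-507/47)/(416/47)=2931/416
row 4: denom=6−2·47/208=577/104; d'=(-72−2·2931/416)/(577/104)=-17907/1154
back: M4=-17907/1154
back: M3=2931/416−47/208·-17907/1154=12177/1154
back: M2=-507/47−18/47·12177/1154=-8556/577
back: M1=25/2−1/6·-8556/577=17277/1154
M: M0=0, M1=17277/1154, M2=-8556/577, M3=12177/1154, M4=-17907/1154, M5=0
seg 0: a=0, c=M0/2=0, d=(M1−M0)/(6·2)=5759/4616, b=Δ0−h0·(2M0+M1)/6=-4322/577
seg 1: a=-5, c=M1/2=17277/2308, d=(M2−M1)/(6·1)=-11463/2308, b=Δ1−h1·(2M1+M2)/6=8633/1154
seg 2: a=5, c=M2/2=-4278/577, d=(M3−M2)/(6·3)=9763/6924, b=Δ2−h2·(2M2+M3)/6=17431/2308
seg 3: a=-1, c=M3/2=12177/2308, d=(M4−M3)/(6·2)=-2507/1154, b=Δ3−h3·(2M3+M4)/6=1313/1154
seg 4: a=5, c=M4/2=-17907/2308, d=(M5−M4)/(6·1)=5969/2308, b=Δ4−h4·(2M4+M5)/6=-4417/1154
t_q=13/2 → seg 3, τ=1/2; S=-1+1313/1154·τ+12177/2308·τ²+-2507/1154·τ³=2845/4616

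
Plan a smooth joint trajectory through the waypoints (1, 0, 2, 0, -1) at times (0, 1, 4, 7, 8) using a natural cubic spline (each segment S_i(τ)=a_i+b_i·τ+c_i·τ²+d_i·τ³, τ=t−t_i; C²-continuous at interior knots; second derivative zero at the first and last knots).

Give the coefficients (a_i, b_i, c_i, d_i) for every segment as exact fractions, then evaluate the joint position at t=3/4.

Δ: Δ0=-1, Δ1=2/3, Δ2=-2/3, Δ3=-1
row 1: diag=8, rhs=10; c'=3/8, d'=5/4
row 2: denom=12−3·3/8=87/8; d'=(-8−3·5/4)/(87/8)=-94/87
row 3: denom=8−3·8/29=208/29; d'=(-2−3·-94/87)/(208/29)=9/52
back: M3=9/52
back: M2=-94/87−8/29·9/52=-44/39
back: M1=5/4−3/8·-44/39=87/52
M: M0=0, M1=87/52, M2=-44/39, M3=9/52, M4=0
seg 0: a=1, c=M0/2=0, d=(M1−M0)/(6·1)=29/104, b=Δ0−h0·(2M0+M1)/6=-133/104
seg 1: a=0, c=M1/2=87/104, d=(M2−M1)/(6·3)=-437/2808, b=Δ1−h1·(2M1+M2)/6=-23/52
seg 2: a=2, c=M2/2=-22/39, d=(M3−M2)/(6·3)=203/2808, b=Δ2−h2·(2M2+M3)/6=3/8
seg 3: a=0, c=M3/2=9/104, d=(M4−M3)/(6·1)=-3/104, b=Δ3−h3·(2M3+M4)/6=-55/52
t_q=3/4 → seg 0, τ=3/4; S=1+-133/104·τ+0·τ²+29/104·τ³=1055/6656

  seg 0: a=1 b=-133/104 c=0 d=29/104
  seg 1: a=0 b=-23/52 c=87/104 d=-437/2808
  seg 2: a=2 b=3/8 c=-22/39 d=203/2808
  seg 3: a=0 b=-55/52 c=9/104 d=-3/104
S(3/4) = 1055/6656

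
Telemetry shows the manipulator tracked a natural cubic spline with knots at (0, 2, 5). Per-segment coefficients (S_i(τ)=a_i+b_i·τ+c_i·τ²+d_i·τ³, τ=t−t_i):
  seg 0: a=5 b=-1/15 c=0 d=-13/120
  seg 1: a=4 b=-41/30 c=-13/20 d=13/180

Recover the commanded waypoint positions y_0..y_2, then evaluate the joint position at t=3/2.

y_0 = S_0(0) = a_0 = 5
y_1 = S_1(0) = a_1 = 4
y_2 = S_1(3) = -4
t_q=3/2 is in segment 0 (τ=3/2); S_0(τ)=1451/320

y_0=5 y_1=4 y_2=-4
S(3/2) = 1451/320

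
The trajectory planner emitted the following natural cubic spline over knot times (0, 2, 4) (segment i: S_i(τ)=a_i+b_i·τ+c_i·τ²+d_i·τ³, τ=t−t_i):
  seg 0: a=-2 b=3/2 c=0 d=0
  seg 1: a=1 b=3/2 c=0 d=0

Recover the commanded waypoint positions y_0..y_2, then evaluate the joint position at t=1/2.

y_0 = S_0(0) = a_0 = -2
y_1 = S_1(0) = a_1 = 1
y_2 = S_1(2) = 4
t_q=1/2 is in segment 0 (τ=1/2); S_0(τ)=-5/4

y_0=-2 y_1=1 y_2=4
S(1/2) = -5/4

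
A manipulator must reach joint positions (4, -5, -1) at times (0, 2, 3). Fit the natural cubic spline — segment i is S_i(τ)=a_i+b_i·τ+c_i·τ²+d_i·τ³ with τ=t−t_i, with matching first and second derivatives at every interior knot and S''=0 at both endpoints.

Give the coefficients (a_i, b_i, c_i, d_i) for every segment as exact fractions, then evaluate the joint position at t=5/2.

Δ: Δ0=-9/2, Δ1=4
row 1: diag=6, rhs=51; c'=1/6, d'=17/2
back: M1=17/2
M: M0=0, M1=17/2, M2=0
seg 0: a=4, c=M0/2=0, d=(M1−M0)/(6·2)=17/24, b=Δ0−h0·(2M0+M1)/6=-22/3
seg 1: a=-5, c=M1/2=17/4, d=(M2−M1)/(6·1)=-17/12, b=Δ1−h1·(2M1+M2)/6=7/6
t_q=5/2 → seg 1, τ=1/2; S=-5+7/6·τ+17/4·τ²+-17/12·τ³=-113/32

  seg 0: a=4 b=-22/3 c=0 d=17/24
  seg 1: a=-5 b=7/6 c=17/4 d=-17/12
S(5/2) = -113/32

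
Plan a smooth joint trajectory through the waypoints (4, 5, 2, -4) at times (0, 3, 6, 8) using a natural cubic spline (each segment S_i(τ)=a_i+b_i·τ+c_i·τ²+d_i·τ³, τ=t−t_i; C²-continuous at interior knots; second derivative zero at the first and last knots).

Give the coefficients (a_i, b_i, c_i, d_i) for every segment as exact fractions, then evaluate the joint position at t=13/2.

Δ: Δ0=1/3, Δ1=-1, Δ2=-3
row 1: diag=12, rhs=-8; c'=1/4, d'=-2/3
row 2: denom=10−3·1/4=37/4; d'=(-12−3·-2/3)/(37/4)=-40/37
back: M2=-40/37
back: M1=-2/3−1/4·-40/37=-44/111
M: M0=0, M1=-44/111, M2=-40/37, M3=0
seg 0: a=4, c=M0/2=0, d=(M1−M0)/(6·3)=-22/999, b=Δ0−h0·(2M0+M1)/6=59/111
seg 1: a=5, c=M1/2=-22/111, d=(M2−M1)/(6·3)=-38/999, b=Δ1−h1·(2M1+M2)/6=-7/111
seg 2: a=2, c=M2/2=-20/37, d=(M3−M2)/(6·2)=10/111, b=Δ2−h2·(2M2+M3)/6=-253/111
t_q=13/2 → seg 2, τ=1/2; S=2+-253/111·τ+-20/37·τ²+10/111·τ³=109/148

  seg 0: a=4 b=59/111 c=0 d=-22/999
  seg 1: a=5 b=-7/111 c=-22/111 d=-38/999
  seg 2: a=2 b=-253/111 c=-20/37 d=10/111
S(13/2) = 109/148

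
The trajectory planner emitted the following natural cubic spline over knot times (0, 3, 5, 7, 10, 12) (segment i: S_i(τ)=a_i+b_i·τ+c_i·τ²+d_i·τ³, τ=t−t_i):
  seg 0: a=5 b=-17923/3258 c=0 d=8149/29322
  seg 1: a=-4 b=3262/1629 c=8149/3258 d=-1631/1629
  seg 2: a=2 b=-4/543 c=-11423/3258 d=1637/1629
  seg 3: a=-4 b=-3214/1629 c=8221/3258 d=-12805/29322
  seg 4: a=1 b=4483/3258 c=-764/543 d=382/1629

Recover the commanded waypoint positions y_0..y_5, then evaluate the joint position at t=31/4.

y_0 = S_0(0) = a_0 = 5
y_1 = S_1(0) = a_1 = -4
y_2 = S_2(0) = a_2 = 2
y_3 = S_3(0) = a_3 = -4
y_4 = S_4(0) = a_4 = 1
y_5 = S_4(2) = 0
t_q=31/4 is in segment 3 (τ=3/4); S_3(τ)=-98339/23168

y_0=5 y_1=-4 y_2=2 y_3=-4 y_4=1 y_5=0
S(31/4) = -98339/23168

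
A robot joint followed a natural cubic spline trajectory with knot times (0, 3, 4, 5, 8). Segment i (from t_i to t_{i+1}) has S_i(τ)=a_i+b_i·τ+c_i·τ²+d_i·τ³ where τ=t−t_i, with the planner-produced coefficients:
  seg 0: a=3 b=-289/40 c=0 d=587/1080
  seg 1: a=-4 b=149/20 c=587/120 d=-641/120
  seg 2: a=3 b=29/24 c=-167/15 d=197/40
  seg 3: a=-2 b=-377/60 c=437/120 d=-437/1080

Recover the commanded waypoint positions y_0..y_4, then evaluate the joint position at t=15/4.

y_0=3 y_1=-4 y_2=3 y_3=-2 y_4=1
S(15/4) = 5339/2560

y_0 = S_0(0) = a_0 = 3
y_1 = S_1(0) = a_1 = -4
y_2 = S_2(0) = a_2 = 3
y_3 = S_3(0) = a_3 = -2
y_4 = S_3(3) = 1
t_q=15/4 is in segment 1 (τ=3/4); S_1(τ)=5339/2560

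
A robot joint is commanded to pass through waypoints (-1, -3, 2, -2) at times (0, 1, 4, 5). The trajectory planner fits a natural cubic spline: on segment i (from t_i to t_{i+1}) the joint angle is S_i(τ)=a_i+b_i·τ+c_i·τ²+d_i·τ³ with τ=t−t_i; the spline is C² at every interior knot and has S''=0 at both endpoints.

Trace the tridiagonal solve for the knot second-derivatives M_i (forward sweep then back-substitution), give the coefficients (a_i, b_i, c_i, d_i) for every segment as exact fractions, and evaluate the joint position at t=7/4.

Δ: Δ0=-2, Δ1=5/3, Δ2=-4
row 1: diag=8, rhs=22; c'=3/8, d'=11/4
row 2: denom=8−3·3/8=55/8; d'=(-34−3·11/4)/(55/8)=-338/55
back: M2=-338/55
back: M1=11/4−3/8·-338/55=278/55
M: M0=0, M1=278/55, M2=-338/55, M3=0
seg 0: a=-1, c=M0/2=0, d=(M1−M0)/(6·1)=139/165, b=Δ0−h0·(2M0+M1)/6=-469/165
seg 1: a=-3, c=M1/2=139/55, d=(M2−M1)/(6·3)=-28/45, b=Δ1−h1·(2M1+M2)/6=-52/165
seg 2: a=2, c=M2/2=-169/55, d=(M3−M2)/(6·1)=169/165, b=Δ2−h2·(2M2+M3)/6=-322/165
t_q=7/4 → seg 1, τ=3/4; S=-3+-52/165·τ+139/55·τ²+-28/45·τ³=-457/220

  seg 0: a=-1 b=-469/165 c=0 d=139/165
  seg 1: a=-3 b=-52/165 c=139/55 d=-28/45
  seg 2: a=2 b=-322/165 c=-169/55 d=169/165
S(7/4) = -457/220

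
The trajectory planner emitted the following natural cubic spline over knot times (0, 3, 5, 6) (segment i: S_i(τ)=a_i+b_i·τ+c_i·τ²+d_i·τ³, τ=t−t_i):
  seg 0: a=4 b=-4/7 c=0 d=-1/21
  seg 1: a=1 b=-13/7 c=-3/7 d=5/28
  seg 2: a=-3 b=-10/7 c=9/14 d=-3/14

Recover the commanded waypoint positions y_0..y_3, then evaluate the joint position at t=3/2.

y_0 = S_0(0) = a_0 = 4
y_1 = S_1(0) = a_1 = 1
y_2 = S_2(0) = a_2 = -3
y_3 = S_2(1) = -4
t_q=3/2 is in segment 0 (τ=3/2); S_0(τ)=167/56

y_0=4 y_1=1 y_2=-3 y_3=-4
S(3/2) = 167/56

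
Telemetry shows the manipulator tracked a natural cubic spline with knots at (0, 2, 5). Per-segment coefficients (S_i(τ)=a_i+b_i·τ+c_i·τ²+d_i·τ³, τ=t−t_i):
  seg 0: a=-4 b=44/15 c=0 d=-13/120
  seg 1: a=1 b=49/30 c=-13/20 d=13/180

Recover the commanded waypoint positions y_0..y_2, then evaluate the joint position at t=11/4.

y_0 = S_0(0) = a_0 = -4
y_1 = S_1(0) = a_1 = 1
y_2 = S_1(3) = 2
t_q=11/4 is in segment 1 (τ=3/4); S_1(τ)=2419/1280

y_0=-4 y_1=1 y_2=2
S(11/4) = 2419/1280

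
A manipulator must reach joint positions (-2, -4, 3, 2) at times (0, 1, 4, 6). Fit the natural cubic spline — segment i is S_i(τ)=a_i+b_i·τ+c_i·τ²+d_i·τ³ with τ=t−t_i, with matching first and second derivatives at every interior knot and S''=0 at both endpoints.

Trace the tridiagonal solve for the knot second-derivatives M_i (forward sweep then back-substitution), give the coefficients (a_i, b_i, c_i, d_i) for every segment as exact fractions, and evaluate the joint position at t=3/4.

  seg 0: a=-2 b=-1163/426 c=0 d=311/426
  seg 1: a=-4 b=-115/213 c=311/142 d=-175/426
  seg 2: a=3 b=643/426 c=-107/71 d=107/426
S(3/4) = -33985/9088

Δ: Δ0=-2, Δ1=7/3, Δ2=-1/2
row 1: diag=8, rhs=26; c'=3/8, d'=13/4
row 2: denom=10−3·3/8=71/8; d'=(-17−3·13/4)/(71/8)=-214/71
back: M2=-214/71
back: M1=13/4−3/8·-214/71=311/71
M: M0=0, M1=311/71, M2=-214/71, M3=0
seg 0: a=-2, c=M0/2=0, d=(M1−M0)/(6·1)=311/426, b=Δ0−h0·(2M0+M1)/6=-1163/426
seg 1: a=-4, c=M1/2=311/142, d=(M2−M1)/(6·3)=-175/426, b=Δ1−h1·(2M1+M2)/6=-115/213
seg 2: a=3, c=M2/2=-107/71, d=(M3−M2)/(6·2)=107/426, b=Δ2−h2·(2M2+M3)/6=643/426
t_q=3/4 → seg 0, τ=3/4; S=-2+-1163/426·τ+0·τ²+311/426·τ³=-33985/9088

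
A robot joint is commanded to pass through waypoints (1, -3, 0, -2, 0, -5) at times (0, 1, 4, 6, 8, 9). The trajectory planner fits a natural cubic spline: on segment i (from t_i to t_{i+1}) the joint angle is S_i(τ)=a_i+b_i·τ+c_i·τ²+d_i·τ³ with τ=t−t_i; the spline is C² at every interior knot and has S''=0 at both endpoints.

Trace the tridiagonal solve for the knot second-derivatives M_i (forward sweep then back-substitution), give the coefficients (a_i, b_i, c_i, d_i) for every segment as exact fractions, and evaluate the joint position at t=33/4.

  seg 0: a=1 b=-3554/733 c=0 d=622/733
  seg 1: a=-3 b=-1688/733 c=1866/733 d=-353/733
  seg 2: a=0 b=-23/733 c=-1311/733 d=478/733
  seg 3: a=-2 b=469/733 c=1557/733 d=-1425/1466
  seg 4: a=0 b=-1853/733 c=-2718/733 d=906/733
S(33/4) = -19807/23456

Δ: Δ0=-4, Δ1=1, Δ2=-1, Δ3=1, Δ4=-5
row 1: diag=8, rhs=30; c'=3/8, d'=15/4
row 2: denom=10−3·3/8=71/8; d'=(-12−3·15/4)/(71/8)=-186/71
row 3: denom=8−2·16/71=536/71; d'=(12−2·-186/71)/(536/71)=153/67
row 4: denom=6−2·71/268=733/134; d'=(-36−2·153/67)/(733/134)=-5436/733
back: M4=-5436/733
back: M3=153/67−71/268·-5436/733=3114/733
back: M2=-186/71−16/71·3114/733=-2622/733
back: M1=15/4−3/8·-2622/733=3732/733
M: M0=0, M1=3732/733, M2=-2622/733, M3=3114/733, M4=-5436/733, M5=0
seg 0: a=1, c=M0/2=0, d=(M1−M0)/(6·1)=622/733, b=Δ0−h0·(2M0+M1)/6=-3554/733
seg 1: a=-3, c=M1/2=1866/733, d=(M2−M1)/(6·3)=-353/733, b=Δ1−h1·(2M1+M2)/6=-1688/733
seg 2: a=0, c=M2/2=-1311/733, d=(M3−M2)/(6·2)=478/733, b=Δ2−h2·(2M2+M3)/6=-23/733
seg 3: a=-2, c=M3/2=1557/733, d=(M4−M3)/(6·2)=-1425/1466, b=Δ3−h3·(2M3+M4)/6=469/733
seg 4: a=0, c=M4/2=-2718/733, d=(M5−M4)/(6·1)=906/733, b=Δ4−h4·(2M4+M5)/6=-1853/733
t_q=33/4 → seg 4, τ=1/4; S=0+-1853/733·τ+-2718/733·τ²+906/733·τ³=-19807/23456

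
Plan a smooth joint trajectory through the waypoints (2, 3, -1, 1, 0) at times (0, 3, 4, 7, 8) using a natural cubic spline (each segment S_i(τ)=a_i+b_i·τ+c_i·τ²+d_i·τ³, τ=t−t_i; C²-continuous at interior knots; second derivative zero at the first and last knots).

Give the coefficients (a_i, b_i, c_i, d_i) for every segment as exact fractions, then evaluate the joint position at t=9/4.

  seg 0: a=2 b=493/216 c=0 d=-421/1944
  seg 1: a=3 b=-385/108 c=-421/216 d=109/72
  seg 2: a=-1 b=-631/216 c=70/27 d=-905/1944
  seg 3: a=1 b=7/108 c=-115/72 d=115/216
S(9/4) = 7171/1536

Δ: Δ0=1/3, Δ1=-4, Δ2=2/3, Δ3=-1
row 1: diag=8, rhs=-26; c'=1/8, d'=-13/4
row 2: denom=8−1·1/8=63/8; d'=(28−1·-13/4)/(63/8)=250/63
row 3: denom=8−3·8/21=48/7; d'=(-10−3·250/63)/(48/7)=-115/36
back: M3=-115/36
back: M2=250/63−8/21·-115/36=140/27
back: M1=-13/4−1/8·140/27=-421/108
M: M0=0, M1=-421/108, M2=140/27, M3=-115/36, M4=0
seg 0: a=2, c=M0/2=0, d=(M1−M0)/(6·3)=-421/1944, b=Δ0−h0·(2M0+M1)/6=493/216
seg 1: a=3, c=M1/2=-421/216, d=(M2−M1)/(6·1)=109/72, b=Δ1−h1·(2M1+M2)/6=-385/108
seg 2: a=-1, c=M2/2=70/27, d=(M3−M2)/(6·3)=-905/1944, b=Δ2−h2·(2M2+M3)/6=-631/216
seg 3: a=1, c=M3/2=-115/72, d=(M4−M3)/(6·1)=115/216, b=Δ3−h3·(2M3+M4)/6=7/108
t_q=9/4 → seg 0, τ=9/4; S=2+493/216·τ+0·τ²+-421/1944·τ³=7171/1536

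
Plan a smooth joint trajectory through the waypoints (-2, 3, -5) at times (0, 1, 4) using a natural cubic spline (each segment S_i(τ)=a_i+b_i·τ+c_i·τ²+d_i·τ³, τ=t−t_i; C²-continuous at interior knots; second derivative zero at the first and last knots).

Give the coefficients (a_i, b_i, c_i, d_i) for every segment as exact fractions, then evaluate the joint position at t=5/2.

  seg 0: a=-2 b=143/24 c=0 d=-23/24
  seg 1: a=3 b=37/12 c=-23/8 d=23/72
S(5/2) = 143/64

Δ: Δ0=5, Δ1=-8/3
row 1: diag=8, rhs=-46; c'=3/8, d'=-23/4
back: M1=-23/4
M: M0=0, M1=-23/4, M2=0
seg 0: a=-2, c=M0/2=0, d=(M1−M0)/(6·1)=-23/24, b=Δ0−h0·(2M0+M1)/6=143/24
seg 1: a=3, c=M1/2=-23/8, d=(M2−M1)/(6·3)=23/72, b=Δ1−h1·(2M1+M2)/6=37/12
t_q=5/2 → seg 1, τ=3/2; S=3+37/12·τ+-23/8·τ²+23/72·τ³=143/64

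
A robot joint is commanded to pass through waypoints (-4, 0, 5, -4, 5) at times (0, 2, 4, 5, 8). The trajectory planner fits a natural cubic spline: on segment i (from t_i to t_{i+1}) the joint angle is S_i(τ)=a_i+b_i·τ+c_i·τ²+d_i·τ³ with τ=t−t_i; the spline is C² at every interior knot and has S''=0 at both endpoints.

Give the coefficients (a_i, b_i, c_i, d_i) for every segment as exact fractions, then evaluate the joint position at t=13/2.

Δ: Δ0=2, Δ1=5/2, Δ2=-9, Δ3=3
row 1: diag=8, rhs=3; c'=1/4, d'=3/8
row 2: denom=6−2·1/4=11/2; d'=(-69−2·3/8)/(11/2)=-279/22
row 3: denom=8−1·2/11=86/11; d'=(72−1·-279/22)/(86/11)=1863/172
back: M3=1863/172
back: M2=-279/22−2/11·1863/172=-630/43
back: M1=3/8−1/4·-630/43=1389/344
M: M0=0, M1=1389/344, M2=-630/43, M3=1863/172, M4=0
seg 0: a=-4, c=M0/2=0, d=(M1−M0)/(6·2)=463/1376, b=Δ0−h0·(2M0+M1)/6=225/344
seg 1: a=0, c=M1/2=1389/688, d=(M2−M1)/(6·2)=-2143/1376, b=Δ1−h1·(2M1+M2)/6=807/172
seg 2: a=5, c=M2/2=-315/43, d=(M3−M2)/(6·1)=1461/344, b=Δ2−h2·(2M2+M3)/6=-2037/344
seg 3: a=-4, c=M3/2=1863/344, d=(M4−M3)/(6·3)=-207/344, b=Δ3−h3·(2M3+M4)/6=-1347/172
t_q=13/2 → seg 3, τ=3/2; S=-4+-1347/172·τ+1863/344·τ²+-207/344·τ³=-15391/2752

  seg 0: a=-4 b=225/344 c=0 d=463/1376
  seg 1: a=0 b=807/172 c=1389/688 d=-2143/1376
  seg 2: a=5 b=-2037/344 c=-315/43 d=1461/344
  seg 3: a=-4 b=-1347/172 c=1863/344 d=-207/344
S(13/2) = -15391/2752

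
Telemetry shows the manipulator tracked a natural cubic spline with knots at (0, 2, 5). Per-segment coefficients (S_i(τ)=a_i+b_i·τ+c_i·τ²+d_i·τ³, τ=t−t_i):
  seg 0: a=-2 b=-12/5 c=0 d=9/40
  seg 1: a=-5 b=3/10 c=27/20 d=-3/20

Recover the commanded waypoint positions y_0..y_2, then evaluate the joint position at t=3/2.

y_0 = S_0(0) = a_0 = -2
y_1 = S_1(0) = a_1 = -5
y_2 = S_1(3) = 4
t_q=3/2 is in segment 0 (τ=3/2); S_0(τ)=-1549/320

y_0=-2 y_1=-5 y_2=4
S(3/2) = -1549/320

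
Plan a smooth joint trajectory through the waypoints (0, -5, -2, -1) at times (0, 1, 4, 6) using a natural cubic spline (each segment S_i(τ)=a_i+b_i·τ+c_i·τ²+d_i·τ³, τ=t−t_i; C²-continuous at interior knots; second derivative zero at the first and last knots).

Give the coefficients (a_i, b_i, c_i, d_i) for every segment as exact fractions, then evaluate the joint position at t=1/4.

  seg 0: a=0 b=-833/142 c=0 d=123/142
  seg 1: a=-5 b=-232/71 c=369/142 d=-167/426
  seg 2: a=-2 b=247/142 c=-66/71 d=11/71
S(1/4) = -13205/9088

Δ: Δ0=-5, Δ1=1, Δ2=1/2
row 1: diag=8, rhs=36; c'=3/8, d'=9/2
row 2: denom=10−3·3/8=71/8; d'=(-3−3·9/2)/(71/8)=-132/71
back: M2=-132/71
back: M1=9/2−3/8·-132/71=369/71
M: M0=0, M1=369/71, M2=-132/71, M3=0
seg 0: a=0, c=M0/2=0, d=(M1−M0)/(6·1)=123/142, b=Δ0−h0·(2M0+M1)/6=-833/142
seg 1: a=-5, c=M1/2=369/142, d=(M2−M1)/(6·3)=-167/426, b=Δ1−h1·(2M1+M2)/6=-232/71
seg 2: a=-2, c=M2/2=-66/71, d=(M3−M2)/(6·2)=11/71, b=Δ2−h2·(2M2+M3)/6=247/142
t_q=1/4 → seg 0, τ=1/4; S=0+-833/142·τ+0·τ²+123/142·τ³=-13205/9088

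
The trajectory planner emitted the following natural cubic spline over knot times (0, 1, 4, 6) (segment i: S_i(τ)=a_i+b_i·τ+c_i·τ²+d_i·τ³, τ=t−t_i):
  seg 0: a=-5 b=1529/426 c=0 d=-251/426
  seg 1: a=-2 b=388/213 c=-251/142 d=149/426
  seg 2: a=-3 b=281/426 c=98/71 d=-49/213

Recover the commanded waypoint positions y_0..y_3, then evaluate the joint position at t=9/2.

y_0=-5 y_1=-2 y_2=-3 y_3=2
S(9/2) = -1337/568

y_0 = S_0(0) = a_0 = -5
y_1 = S_1(0) = a_1 = -2
y_2 = S_2(0) = a_2 = -3
y_3 = S_2(2) = 2
t_q=9/2 is in segment 2 (τ=1/2); S_2(τ)=-1337/568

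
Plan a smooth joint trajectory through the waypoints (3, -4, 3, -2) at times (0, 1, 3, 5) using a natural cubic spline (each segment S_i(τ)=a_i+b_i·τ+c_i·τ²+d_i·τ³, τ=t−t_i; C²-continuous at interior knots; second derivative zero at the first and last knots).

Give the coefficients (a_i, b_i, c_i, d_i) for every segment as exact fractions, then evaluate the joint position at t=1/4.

  seg 0: a=3 b=-101/11 c=0 d=24/11
  seg 1: a=-4 b=-29/11 c=72/11 d=-153/88
  seg 2: a=3 b=59/22 c=-171/44 d=57/88
S(1/4) = 65/88

Δ: Δ0=-7, Δ1=7/2, Δ2=-5/2
row 1: diag=6, rhs=63; c'=1/3, d'=21/2
row 2: denom=8−2·1/3=22/3; d'=(-36−2·21/2)/(22/3)=-171/22
back: M2=-171/22
back: M1=21/2−1/3·-171/22=144/11
M: M0=0, M1=144/11, M2=-171/22, M3=0
seg 0: a=3, c=M0/2=0, d=(M1−M0)/(6·1)=24/11, b=Δ0−h0·(2M0+M1)/6=-101/11
seg 1: a=-4, c=M1/2=72/11, d=(M2−M1)/(6·2)=-153/88, b=Δ1−h1·(2M1+M2)/6=-29/11
seg 2: a=3, c=M2/2=-171/44, d=(M3−M2)/(6·2)=57/88, b=Δ2−h2·(2M2+M3)/6=59/22
t_q=1/4 → seg 0, τ=1/4; S=3+-101/11·τ+0·τ²+24/11·τ³=65/88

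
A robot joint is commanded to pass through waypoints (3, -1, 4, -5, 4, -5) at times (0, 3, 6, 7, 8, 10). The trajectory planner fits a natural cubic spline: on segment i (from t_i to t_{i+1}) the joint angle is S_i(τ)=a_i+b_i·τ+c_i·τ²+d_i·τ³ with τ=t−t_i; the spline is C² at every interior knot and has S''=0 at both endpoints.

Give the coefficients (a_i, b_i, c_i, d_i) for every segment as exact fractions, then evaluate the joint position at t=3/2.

  seg 0: a=3 b=-14951/3858 c=0 d=3269/11574
  seg 1: a=-1 b=7235/1929 c=3269/1286 d=-12487/11574
  seg 2: a=4 b=-39071/3858 c=-4609/643 d=32003/3858
  seg 3: a=-5 b=815/1929 c=22785/1286 d=-35263/3858
  seg 4: a=4 b=32551/3858 c=-6239/643 d=6239/3858
S(3/2) = -19133/10288

Δ: Δ0=-4/3, Δ1=5/3, Δ2=-9, Δ3=9, Δ4=-9/2
row 1: diag=12, rhs=18; c'=1/4, d'=3/2
row 2: denom=8−3·1/4=29/4; d'=(-64−3·3/2)/(29/4)=-274/29
row 3: denom=4−1·4/29=112/29; d'=(108−1·-274/29)/(112/29)=1703/56
row 4: denom=6−1·29/112=643/112; d'=(-81−1·1703/56)/(643/112)=-12478/643
back: M4=-12478/643
back: M3=1703/56−29/112·-12478/643=22785/643
back: M2=-274/29−4/29·22785/643=-9218/643
back: M1=3/2−1/4·-9218/643=3269/643
M: M0=0, M1=3269/643, M2=-9218/643, M3=22785/643, M4=-12478/643, M5=0
seg 0: a=3, c=M0/2=0, d=(M1−M0)/(6·3)=3269/11574, b=Δ0−h0·(2M0+M1)/6=-14951/3858
seg 1: a=-1, c=M1/2=3269/1286, d=(M2−M1)/(6·3)=-12487/11574, b=Δ1−h1·(2M1+M2)/6=7235/1929
seg 2: a=4, c=M2/2=-4609/643, d=(M3−M2)/(6·1)=32003/3858, b=Δ2−h2·(2M2+M3)/6=-39071/3858
seg 3: a=-5, c=M3/2=22785/1286, d=(M4−M3)/(6·1)=-35263/3858, b=Δ3−h3·(2M3+M4)/6=815/1929
seg 4: a=4, c=M4/2=-6239/643, d=(M5−M4)/(6·2)=6239/3858, b=Δ4−h4·(2M4+M5)/6=32551/3858
t_q=3/2 → seg 0, τ=3/2; S=3+-14951/3858·τ+0·τ²+3269/11574·τ³=-19133/10288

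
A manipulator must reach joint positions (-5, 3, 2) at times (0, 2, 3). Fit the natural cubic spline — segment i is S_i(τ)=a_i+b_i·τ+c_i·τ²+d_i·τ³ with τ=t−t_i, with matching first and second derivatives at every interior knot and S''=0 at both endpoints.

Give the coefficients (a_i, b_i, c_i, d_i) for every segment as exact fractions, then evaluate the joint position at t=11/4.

  seg 0: a=-5 b=17/3 c=0 d=-5/12
  seg 1: a=3 b=2/3 c=-5/2 d=5/6
S(11/4) = 313/128

Δ: Δ0=4, Δ1=-1
row 1: diag=6, rhs=-30; c'=1/6, d'=-5
back: M1=-5
M: M0=0, M1=-5, M2=0
seg 0: a=-5, c=M0/2=0, d=(M1−M0)/(6·2)=-5/12, b=Δ0−h0·(2M0+M1)/6=17/3
seg 1: a=3, c=M1/2=-5/2, d=(M2−M1)/(6·1)=5/6, b=Δ1−h1·(2M1+M2)/6=2/3
t_q=11/4 → seg 1, τ=3/4; S=3+2/3·τ+-5/2·τ²+5/6·τ³=313/128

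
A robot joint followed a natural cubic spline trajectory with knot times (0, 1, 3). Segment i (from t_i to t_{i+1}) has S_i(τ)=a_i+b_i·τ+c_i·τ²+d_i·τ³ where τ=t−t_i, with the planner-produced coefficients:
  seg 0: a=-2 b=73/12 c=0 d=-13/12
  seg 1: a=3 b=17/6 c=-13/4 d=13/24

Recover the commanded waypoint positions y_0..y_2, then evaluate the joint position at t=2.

y_0=-2 y_1=3 y_2=0
S(2) = 25/8

y_0 = S_0(0) = a_0 = -2
y_1 = S_1(0) = a_1 = 3
y_2 = S_1(2) = 0
t_q=2 is in segment 1 (τ=1); S_1(τ)=25/8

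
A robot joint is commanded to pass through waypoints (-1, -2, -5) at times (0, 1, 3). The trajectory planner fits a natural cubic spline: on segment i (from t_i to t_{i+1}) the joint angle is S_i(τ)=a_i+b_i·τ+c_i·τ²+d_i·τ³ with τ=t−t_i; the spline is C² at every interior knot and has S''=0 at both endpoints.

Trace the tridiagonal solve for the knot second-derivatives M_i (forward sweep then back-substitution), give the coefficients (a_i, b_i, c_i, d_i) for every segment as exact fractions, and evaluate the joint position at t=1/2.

Δ: Δ0=-1, Δ1=-3/2
row 1: diag=6, rhs=-3; c'=1/3, d'=-1/2
back: M1=-1/2
M: M0=0, M1=-1/2, M2=0
seg 0: a=-1, c=M0/2=0, d=(M1−M0)/(6·1)=-1/12, b=Δ0−h0·(2M0+M1)/6=-11/12
seg 1: a=-2, c=M1/2=-1/4, d=(M2−M1)/(6·2)=1/24, b=Δ1−h1·(2M1+M2)/6=-7/6
t_q=1/2 → seg 0, τ=1/2; S=-1+-11/12·τ+0·τ²+-1/12·τ³=-47/32

  seg 0: a=-1 b=-11/12 c=0 d=-1/12
  seg 1: a=-2 b=-7/6 c=-1/4 d=1/24
S(1/2) = -47/32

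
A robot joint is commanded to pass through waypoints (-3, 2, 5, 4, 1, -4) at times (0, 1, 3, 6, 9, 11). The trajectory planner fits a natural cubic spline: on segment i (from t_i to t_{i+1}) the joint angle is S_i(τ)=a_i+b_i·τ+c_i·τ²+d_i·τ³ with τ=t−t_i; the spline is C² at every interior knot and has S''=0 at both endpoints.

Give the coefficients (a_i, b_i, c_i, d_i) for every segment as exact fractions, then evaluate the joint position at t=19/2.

Δ: Δ0=5, Δ1=3/2, Δ2=-1/3, Δ3=-1, Δ4=-5/2
row 1: diag=6, rhs=-21; c'=1/3, d'=-7/2
row 2: denom=10−2·1/3=28/3; d'=(-11−2·-7/2)/(28/3)=-3/7
row 3: denom=12−3·9/28=309/28; d'=(-4−3·-3/7)/(309/28)=-76/309
row 4: denom=10−3·28/103=946/103; d'=(-9−3·-76/309)/(946/103)=-851/946
back: M4=-851/946
back: M3=-76/309−28/103·-851/946=-2/1419
back: M2=-3/7−9/28·-2/1419=-405/946
back: M1=-7/2−1/3·-405/946=-1588/473
M: M0=0, M1=-1588/473, M2=-405/946, M3=-2/1419, M4=-851/946, M5=0
seg 0: a=-3, c=M0/2=0, d=(M1−M0)/(6·1)=-794/1419, b=Δ0−h0·(2M0+M1)/6=7889/1419
seg 1: a=2, c=M1/2=-794/473, d=(M2−M1)/(6·2)=2771/11352, b=Δ1−h1·(2M1+M2)/6=5507/1419
seg 2: a=5, c=M2/2=-405/1892, d=(M3−M2)/(6·3)=1211/51084, b=Δ2−h2·(2M2+M3)/6=271/2838
seg 3: a=4, c=M3/2=-1/1419, d=(M4−M3)/(6·3)=-2549/51084, b=Δ3−h3·(2M3+M4)/6=-3115/5676
seg 4: a=1, c=M4/2=-851/1892, d=(M5−M4)/(6·2)=851/11352, b=Δ4−h4·(2M4+M5)/6=-5393/2838
t_q=19/2 → seg 4, τ=1/2; S=1+-5393/2838·τ+-851/1892·τ²+851/11352·τ³=-1611/30272

  seg 0: a=-3 b=7889/1419 c=0 d=-794/1419
  seg 1: a=2 b=5507/1419 c=-794/473 d=2771/11352
  seg 2: a=5 b=271/2838 c=-405/1892 d=1211/51084
  seg 3: a=4 b=-3115/5676 c=-1/1419 d=-2549/51084
  seg 4: a=1 b=-5393/2838 c=-851/1892 d=851/11352
S(19/2) = -1611/30272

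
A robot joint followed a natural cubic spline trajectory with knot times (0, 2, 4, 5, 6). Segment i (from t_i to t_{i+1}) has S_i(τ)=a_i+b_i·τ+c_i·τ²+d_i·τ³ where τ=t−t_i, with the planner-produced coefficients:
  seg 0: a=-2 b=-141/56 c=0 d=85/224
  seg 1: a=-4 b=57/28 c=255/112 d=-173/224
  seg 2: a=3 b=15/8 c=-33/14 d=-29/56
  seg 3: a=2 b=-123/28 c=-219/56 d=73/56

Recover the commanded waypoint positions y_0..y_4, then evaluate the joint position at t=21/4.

y_0=-2 y_1=-4 y_2=3 y_3=2 y_4=-5
S(21/4) = 347/512

y_0 = S_0(0) = a_0 = -2
y_1 = S_1(0) = a_1 = -4
y_2 = S_2(0) = a_2 = 3
y_3 = S_3(0) = a_3 = 2
y_4 = S_3(1) = -5
t_q=21/4 is in segment 3 (τ=1/4); S_3(τ)=347/512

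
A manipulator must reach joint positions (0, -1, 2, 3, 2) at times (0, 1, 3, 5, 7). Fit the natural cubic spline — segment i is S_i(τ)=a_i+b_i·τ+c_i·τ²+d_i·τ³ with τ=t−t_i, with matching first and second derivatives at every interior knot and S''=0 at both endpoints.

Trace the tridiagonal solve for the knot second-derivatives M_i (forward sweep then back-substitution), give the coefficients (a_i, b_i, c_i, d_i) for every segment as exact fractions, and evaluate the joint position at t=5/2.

  seg 0: a=0 b=-245/164 c=0 d=81/164
  seg 1: a=-1 b=-1/82 c=243/164 d=-119/328
  seg 2: a=2 b=64/41 c=-57/82 d=27/328
  seg 3: a=3 b=-19/82 c=-33/164 d=11/328
S(5/2) = 2863/2624

Δ: Δ0=-1, Δ1=3/2, Δ2=1/2, Δ3=-1/2
row 1: diag=6, rhs=15; c'=1/3, d'=5/2
row 2: denom=8−2·1/3=22/3; d'=(-6−2·5/2)/(22/3)=-3/2
row 3: denom=8−2·3/11=82/11; d'=(-6−2·-3/2)/(82/11)=-33/82
back: M3=-33/82
back: M2=-3/2−3/11·-33/82=-57/41
back: M1=5/2−1/3·-57/41=243/82
M: M0=0, M1=243/82, M2=-57/41, M3=-33/82, M4=0
seg 0: a=0, c=M0/2=0, d=(M1−M0)/(6·1)=81/164, b=Δ0−h0·(2M0+M1)/6=-245/164
seg 1: a=-1, c=M1/2=243/164, d=(M2−M1)/(6·2)=-119/328, b=Δ1−h1·(2M1+M2)/6=-1/82
seg 2: a=2, c=M2/2=-57/82, d=(M3−M2)/(6·2)=27/328, b=Δ2−h2·(2M2+M3)/6=64/41
seg 3: a=3, c=M3/2=-33/164, d=(M4−M3)/(6·2)=11/328, b=Δ3−h3·(2M3+M4)/6=-19/82
t_q=5/2 → seg 1, τ=3/2; S=-1+-1/82·τ+243/164·τ²+-119/328·τ³=2863/2624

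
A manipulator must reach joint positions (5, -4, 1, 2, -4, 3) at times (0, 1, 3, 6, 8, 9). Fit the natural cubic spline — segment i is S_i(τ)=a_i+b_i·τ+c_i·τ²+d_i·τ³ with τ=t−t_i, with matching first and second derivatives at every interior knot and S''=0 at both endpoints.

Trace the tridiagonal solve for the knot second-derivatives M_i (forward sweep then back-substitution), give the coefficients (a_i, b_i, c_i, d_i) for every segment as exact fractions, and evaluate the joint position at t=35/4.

Δ: Δ0=-9, Δ1=5/2, Δ2=1/3, Δ3=-3, Δ4=7
row 1: diag=6, rhs=69; c'=1/3, d'=23/2
row 2: denom=10−2·1/3=28/3; d'=(-13−2·23/2)/(28/3)=-27/7
row 3: denom=10−3·9/28=253/28; d'=(-20−3·-27/7)/(253/28)=-236/253
row 4: denom=6−2·56/253=1406/253; d'=(60−2·-236/253)/(1406/253)=7826/703
back: M4=7826/703
back: M3=-236/253−56/253·7826/703=-2388/703
back: M2=-27/7−9/28·-2388/703=-1944/703
back: M1=23/2−1/3·-1944/703=17465/1406
M: M0=0, M1=17465/1406, M2=-1944/703, M3=-2388/703, M4=7826/703, M5=0
seg 0: a=5, c=M0/2=0, d=(M1−M0)/(6·1)=17465/8436, b=Δ0−h0·(2M0+M1)/6=-93389/8436
seg 1: a=-4, c=M1/2=17465/2812, d=(M2−M1)/(6·2)=-21353/16872, b=Δ1−h1·(2M1+M2)/6=-20497/4218
seg 2: a=1, c=M2/2=-972/703, d=(M3−M2)/(6·3)=-2/57, b=Δ2−h2·(2M2+M3)/6=10117/2109
seg 3: a=2, c=M3/2=-1194/703, d=(M4−M3)/(6·2)=5107/4218, b=Δ3−h3·(2M3+M4)/6=-9377/2109
seg 4: a=-4, c=M4/2=3913/703, d=(M5−M4)/(6·1)=-3913/2109, b=Δ4−h4·(2M4+M5)/6=6937/2109
t_q=35/4 → seg 4, τ=3/4; S=-4+6937/2109·τ+3913/703·τ²+-3913/2109·τ³=36675/44992

  seg 0: a=5 b=-93389/8436 c=0 d=17465/8436
  seg 1: a=-4 b=-20497/4218 c=17465/2812 d=-21353/16872
  seg 2: a=1 b=10117/2109 c=-972/703 d=-2/57
  seg 3: a=2 b=-9377/2109 c=-1194/703 d=5107/4218
  seg 4: a=-4 b=6937/2109 c=3913/703 d=-3913/2109
S(35/4) = 36675/44992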